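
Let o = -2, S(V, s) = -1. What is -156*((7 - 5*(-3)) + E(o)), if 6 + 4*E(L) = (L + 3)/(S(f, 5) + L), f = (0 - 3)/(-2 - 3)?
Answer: -3185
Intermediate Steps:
f = 3/5 (f = -3/(-5) = -3*(-1/5) = 3/5 ≈ 0.60000)
E(L) = -3/2 + (3 + L)/(4*(-1 + L)) (E(L) = -3/2 + ((L + 3)/(-1 + L))/4 = -3/2 + ((3 + L)/(-1 + L))/4 = -3/2 + (3 + L)/(4*(-1 + L)))
-156*((7 - 5*(-3)) + E(o)) = -156*((7 - 5*(-3)) + (9 - 5*(-2))/(4*(-1 - 2))) = -156*((7 + 15) + (1/4)*(9 + 10)/(-3)) = -156*(22 + (1/4)*(-1/3)*19) = -156*(22 - 19/12) = -156*245/12 = -3185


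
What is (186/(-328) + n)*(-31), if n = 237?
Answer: -1202025/164 ≈ -7329.4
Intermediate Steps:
(186/(-328) + n)*(-31) = (186/(-328) + 237)*(-31) = (186*(-1/328) + 237)*(-31) = (-93/164 + 237)*(-31) = (38775/164)*(-31) = -1202025/164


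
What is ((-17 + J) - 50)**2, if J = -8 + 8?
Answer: 4489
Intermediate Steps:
J = 0
((-17 + J) - 50)**2 = ((-17 + 0) - 50)**2 = (-17 - 50)**2 = (-67)**2 = 4489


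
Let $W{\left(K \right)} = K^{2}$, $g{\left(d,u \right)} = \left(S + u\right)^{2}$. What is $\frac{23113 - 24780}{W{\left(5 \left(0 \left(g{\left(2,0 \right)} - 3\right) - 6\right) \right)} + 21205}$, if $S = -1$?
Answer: $- \frac{1667}{22105} \approx -0.075413$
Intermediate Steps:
$g{\left(d,u \right)} = \left(-1 + u\right)^{2}$
$\frac{23113 - 24780}{W{\left(5 \left(0 \left(g{\left(2,0 \right)} - 3\right) - 6\right) \right)} + 21205} = \frac{23113 - 24780}{\left(5 \left(0 \left(\left(-1 + 0\right)^{2} - 3\right) - 6\right)\right)^{2} + 21205} = \frac{23113 - 24780}{\left(5 \left(0 \left(\left(-1\right)^{2} - 3\right) - 6\right)\right)^{2} + 21205} = \frac{23113 - 24780}{\left(5 \left(0 \left(1 - 3\right) - 6\right)\right)^{2} + 21205} = - \frac{1667}{\left(5 \left(0 \left(-2\right) - 6\right)\right)^{2} + 21205} = - \frac{1667}{\left(5 \left(0 - 6\right)\right)^{2} + 21205} = - \frac{1667}{\left(5 \left(-6\right)\right)^{2} + 21205} = - \frac{1667}{\left(-30\right)^{2} + 21205} = - \frac{1667}{900 + 21205} = - \frac{1667}{22105}$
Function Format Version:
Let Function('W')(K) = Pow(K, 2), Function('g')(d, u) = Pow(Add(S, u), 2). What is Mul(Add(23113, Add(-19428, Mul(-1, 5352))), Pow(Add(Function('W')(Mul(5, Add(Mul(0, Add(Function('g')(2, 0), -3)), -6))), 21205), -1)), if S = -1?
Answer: Rational(-1667, 22105) ≈ -0.075413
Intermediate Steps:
Function('g')(d, u) = Pow(Add(-1, u), 2)
Mul(Add(23113, Add(-19428, Mul(-1, 5352))), Pow(Add(Function('W')(Mul(5, Add(Mul(0, Add(Function('g')(2, 0), -3)), -6))), 21205), -1)) = Mul(Add(23113, Add(-19428, Mul(-1, 5352))), Pow(Add(Pow(Mul(5, Add(Mul(0, Add(Pow(Add(-1, 0), 2), -3)), -6)), 2), 21205), -1)) = Mul(Add(23113, Add(-19428, -5352)), Pow(Add(Pow(Mul(5, Add(Mul(0, Add(Pow(-1, 2), -3)), -6)), 2), 21205), -1)) = Mul(Add(23113, -24780), Pow(Add(Pow(Mul(5, Add(Mul(0, Add(1, -3)), -6)), 2), 21205), -1)) = Mul(-1667, Pow(Add(Pow(Mul(5, Add(Mul(0, -2), -6)), 2), 21205), -1)) = Mul(-1667, Pow(Add(Pow(Mul(5, Add(0, -6)), 2), 21205), -1)) = Mul(-1667, Pow(Add(Pow(Mul(5, -6), 2), 21205), -1)) = Mul(-1667, Pow(Add(Pow(-30, 2), 21205), -1)) = Mul(-1667, Pow(Add(900, 21205), -1)) = Mul(-1667, Pow(22105, -1)) = Mul(-1667, Rational(1, 22105)) = Rational(-1667, 22105)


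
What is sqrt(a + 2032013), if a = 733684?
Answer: 11*sqrt(22857) ≈ 1663.0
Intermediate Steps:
sqrt(a + 2032013) = sqrt(733684 + 2032013) = sqrt(2765697) = 11*sqrt(22857)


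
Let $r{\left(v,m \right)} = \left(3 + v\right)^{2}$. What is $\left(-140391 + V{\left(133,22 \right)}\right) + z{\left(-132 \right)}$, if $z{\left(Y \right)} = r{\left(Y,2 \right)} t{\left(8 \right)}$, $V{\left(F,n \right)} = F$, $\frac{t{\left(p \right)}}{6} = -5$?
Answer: $-639488$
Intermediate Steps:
$t{\left(p \right)} = -30$ ($t{\left(p \right)} = 6 \left(-5\right) = -30$)
$z{\left(Y \right)} = - 30 \left(3 + Y\right)^{2}$ ($z{\left(Y \right)} = \left(3 + Y\right)^{2} \left(-30\right) = - 30 \left(3 + Y\right)^{2}$)
$\left(-140391 + V{\left(133,22 \right)}\right) + z{\left(-132 \right)} = \left(-140391 + 133\right) - 30 \left(3 - 132\right)^{2} = -140258 - 30 \left(-129\right)^{2} = -140258 - 499230 = -639488$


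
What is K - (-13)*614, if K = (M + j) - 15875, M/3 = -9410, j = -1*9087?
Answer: -45210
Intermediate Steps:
j = -9087
M = -28230 (M = 3*(-9410) = -28230)
K = -53192 (K = (-28230 - 9087) - 15875 = -37317 - 15875 = -53192)
K - (-13)*614 = -53192 - (-13)*614 = -53192 - 1*(-7982) = -53192 + 7982 = -45210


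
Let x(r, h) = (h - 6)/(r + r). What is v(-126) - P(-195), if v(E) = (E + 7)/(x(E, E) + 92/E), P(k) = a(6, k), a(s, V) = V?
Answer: 10032/13 ≈ 771.69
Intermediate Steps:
x(r, h) = (-6 + h)/(2*r) (x(r, h) = (-6 + h)/((2*r)) = (-6 + h)*(1/(2*r)) = (-6 + h)/(2*r))
P(k) = k
v(E) = (7 + E)/(92/E + (-6 + E)/(2*E)) (v(E) = (E + 7)/((-6 + E)/(2*E) + 92/E) = (7 + E)/(92/E + (-6 + E)/(2*E)))
v(-126) - P(-195) = 2*(-126)*(7 - 126)/(178 - 126) - 1*(-195) = 2*(-126)*(-119)/52 + 195 = 2*(-126)*(1/52)*(-119) + 195 = 7497/13 + 195 = 10032/13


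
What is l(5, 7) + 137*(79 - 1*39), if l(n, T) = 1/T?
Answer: 38361/7 ≈ 5480.1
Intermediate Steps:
l(5, 7) + 137*(79 - 1*39) = 1/7 + 137*(79 - 1*39) = ⅐ + 137*(79 - 39) = ⅐ + 137*40 = ⅐ + 5480 = 38361/7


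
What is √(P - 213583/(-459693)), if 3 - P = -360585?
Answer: √8466523165883159/153231 ≈ 600.49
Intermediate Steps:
P = 360588 (P = 3 - 1*(-360585) = 3 + 360585 = 360588)
√(P - 213583/(-459693)) = √(360588 - 213583/(-459693)) = √(360588 - 213583*(-1/459693)) = √(360588 + 213583/459693) = √(165759993067/459693) = √8466523165883159/153231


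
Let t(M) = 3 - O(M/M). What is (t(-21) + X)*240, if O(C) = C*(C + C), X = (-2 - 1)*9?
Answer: -6240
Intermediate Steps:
X = -27 (X = -3*9 = -27)
O(C) = 2*C² (O(C) = C*(2*C) = 2*C²)
t(M) = 1 (t(M) = 3 - 2*(M/M)² = 3 - 2*1² = 3 - 2 = 1)
(t(-21) + X)*240 = (1 - 27)*240 = -26*240 = -6240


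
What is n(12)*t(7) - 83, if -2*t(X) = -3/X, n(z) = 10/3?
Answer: -576/7 ≈ -82.286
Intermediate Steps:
n(z) = 10/3 (n(z) = 10*(1/3) = 10/3)
t(X) = 3/(2*X) (t(X) = -(-3)/(2*X) = 3/(2*X))
n(12)*t(7) - 83 = 10*((3/2)/7)/3 - 83 = 10*((3/2)*(1/7))/3 - 83 = (10/3)*(3/14) - 83 = 5/7 - 83 = -576/7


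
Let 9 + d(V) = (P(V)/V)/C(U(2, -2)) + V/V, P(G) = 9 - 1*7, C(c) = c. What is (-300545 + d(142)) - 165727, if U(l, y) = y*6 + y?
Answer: -463482321/994 ≈ -4.6628e+5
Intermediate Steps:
U(l, y) = 7*y (U(l, y) = 6*y + y = 7*y)
P(G) = 2 (P(G) = 9 - 7 = 2)
d(V) = -8 - 1/(7*V) (d(V) = -9 + ((2/V)/((7*(-2))) + V/V) = -9 + ((2/V)/(-14) + 1) = -9 + ((2/V)*(-1/14) + 1) = -9 + (-1/(7*V) + 1) = -9 + (1 - 1/(7*V)) = -8 - 1/(7*V))
(-300545 + d(142)) - 165727 = (-300545 + (-8 - 1/7/142)) - 165727 = (-300545 + (-8 - 1/7*1/142)) - 165727 = (-300545 + (-8 - 1/994)) - 165727 = (-300545 - 7953/994) - 165727 = -298749683/994 - 165727 = -463482321/994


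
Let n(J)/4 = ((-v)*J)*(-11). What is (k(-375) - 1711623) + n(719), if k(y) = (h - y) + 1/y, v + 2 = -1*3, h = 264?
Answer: -700936501/375 ≈ -1.8692e+6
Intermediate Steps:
v = -5 (v = -2 - 1*3 = -2 - 3 = -5)
k(y) = 264 + 1/y - y (k(y) = (264 - y) + 1/y = 264 + 1/y - y)
n(J) = -220*J (n(J) = 4*(((-1*(-5))*J)*(-11)) = 4*((5*J)*(-11)) = 4*(-55*J) = -220*J)
(k(-375) - 1711623) + n(719) = ((264 + 1/(-375) - 1*(-375)) - 1711623) - 220*719 = ((264 - 1/375 + 375) - 1711623) - 158180 = (239624/375 - 1711623) - 158180 = -641619001/375 - 158180 = -700936501/375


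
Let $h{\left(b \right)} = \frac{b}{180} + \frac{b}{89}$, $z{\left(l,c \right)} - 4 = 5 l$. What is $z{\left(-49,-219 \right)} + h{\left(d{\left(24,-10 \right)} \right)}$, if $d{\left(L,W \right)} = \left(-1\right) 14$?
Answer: $- \frac{1932293}{8010} \approx -241.24$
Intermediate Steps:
$d{\left(L,W \right)} = -14$
$z{\left(l,c \right)} = 4 + 5 l$
$h{\left(b \right)} = \frac{269 b}{16020}$ ($h{\left(b \right)} = b \frac{1}{180} + b \frac{1}{89} = \frac{b}{180} + \frac{b}{89} = \frac{269 b}{16020}$)
$z{\left(-49,-219 \right)} + h{\left(d{\left(24,-10 \right)} \right)} = \left(4 + 5 \left(-49\right)\right) + \frac{269}{16020} \left(-14\right) = \left(4 - 245\right) - \frac{1883}{8010} = -241 - \frac{1883}{8010} = - \frac{1932293}{8010}$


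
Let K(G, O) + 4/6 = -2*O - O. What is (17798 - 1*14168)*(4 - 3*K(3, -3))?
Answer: -76230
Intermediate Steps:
K(G, O) = -⅔ - 3*O (K(G, O) = -⅔ + (-2*O - O) = -⅔ - 3*O)
(17798 - 1*14168)*(4 - 3*K(3, -3)) = (17798 - 1*14168)*(4 - 3*(-⅔ - 3*(-3))) = (17798 - 14168)*(4 - 3*(-⅔ + 9)) = 3630*(4 - 3*25/3) = 3630*(4 - 25) = 3630*(-21) = -76230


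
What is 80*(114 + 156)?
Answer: 21600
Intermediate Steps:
80*(114 + 156) = 80*270 = 21600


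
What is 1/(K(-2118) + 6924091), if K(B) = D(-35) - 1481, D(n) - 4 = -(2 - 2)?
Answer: 1/6922614 ≈ 1.4445e-7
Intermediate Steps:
D(n) = 4 (D(n) = 4 - (2 - 2) = 4 - 1*0 = 4 + 0 = 4)
K(B) = -1477 (K(B) = 4 - 1481 = -1477)
1/(K(-2118) + 6924091) = 1/(-1477 + 6924091) = 1/6922614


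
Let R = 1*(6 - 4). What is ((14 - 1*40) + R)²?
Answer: 576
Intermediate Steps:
R = 2 (R = 1*2 = 2)
((14 - 1*40) + R)² = ((14 - 1*40) + 2)² = ((14 - 40) + 2)² = (-26 + 2)² = (-24)² = 576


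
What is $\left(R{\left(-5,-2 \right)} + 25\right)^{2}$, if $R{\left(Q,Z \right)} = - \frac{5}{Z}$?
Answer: $\frac{3025}{4} \approx 756.25$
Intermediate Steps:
$\left(R{\left(-5,-2 \right)} + 25\right)^{2} = \left(- \frac{5}{-2} + 25\right)^{2} = \left(\left(-5\right) \left(- \frac{1}{2}\right) + 25\right)^{2} = \left(\frac{5}{2} + 25\right)^{2} = \left(\frac{55}{2}\right)^{2} = \frac{3025}{4}$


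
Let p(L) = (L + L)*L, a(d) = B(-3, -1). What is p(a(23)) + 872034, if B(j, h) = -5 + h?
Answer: 872106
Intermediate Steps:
a(d) = -6 (a(d) = -5 - 1 = -6)
p(L) = 2*L² (p(L) = (2*L)*L = 2*L²)
p(a(23)) + 872034 = 2*(-6)² + 872034 = 2*36 + 872034 = 72 + 872034 = 872106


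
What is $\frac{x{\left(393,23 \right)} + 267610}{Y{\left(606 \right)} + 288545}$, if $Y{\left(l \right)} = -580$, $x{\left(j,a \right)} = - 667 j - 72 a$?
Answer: $\frac{3823}{287965} \approx 0.013276$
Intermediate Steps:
$\frac{x{\left(393,23 \right)} + 267610}{Y{\left(606 \right)} + 288545} = \frac{\left(\left(-667\right) 393 - 1656\right) + 267610}{-580 + 288545} = \frac{\left(-262131 - 1656\right) + 267610}{287965} = \left(-263787 + 267610\right) \frac{1}{287965} = 3823 \cdot \frac{1}{287965} = \frac{3823}{287965}$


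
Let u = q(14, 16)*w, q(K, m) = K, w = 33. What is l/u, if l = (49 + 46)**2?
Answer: 9025/462 ≈ 19.535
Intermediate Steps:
l = 9025 (l = 95**2 = 9025)
u = 462 (u = 14*33 = 462)
l/u = 9025/462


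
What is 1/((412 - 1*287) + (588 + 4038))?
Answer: 1/4751 ≈ 0.00021048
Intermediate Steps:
1/((412 - 1*287) + (588 + 4038)) = 1/((412 - 287) + 4626) = 1/(125 + 4626) = 1/4751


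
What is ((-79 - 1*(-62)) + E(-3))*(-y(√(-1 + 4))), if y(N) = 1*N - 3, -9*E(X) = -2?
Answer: -151/3 + 151*√3/9 ≈ -21.273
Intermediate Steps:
E(X) = 2/9 (E(X) = -⅑*(-2) = 2/9)
y(N) = -3 + N (y(N) = N - 3 = -3 + N)
((-79 - 1*(-62)) + E(-3))*(-y(√(-1 + 4))) = ((-79 - 1*(-62)) + 2/9)*(-(-3 + √(-1 + 4))) = ((-79 + 62) + 2/9)*(-(-3 + √3)) = (-17 + 2/9)*(3 - √3) = -151*(3 - √3)/9 = -151/3 + 151*√3/9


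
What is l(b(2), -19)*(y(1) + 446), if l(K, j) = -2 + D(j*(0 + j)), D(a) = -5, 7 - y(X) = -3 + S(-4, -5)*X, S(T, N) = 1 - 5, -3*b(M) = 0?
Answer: -3220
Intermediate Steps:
b(M) = 0 (b(M) = -1/3*0 = 0)
S(T, N) = -4
y(X) = 10 + 4*X (y(X) = 7 - (-3 - 4*X) = 7 + (3 + 4*X) = 10 + 4*X)
l(K, j) = -7 (l(K, j) = -2 - 5 = -7)
l(b(2), -19)*(y(1) + 446) = -7*((10 + 4*1) + 446) = -7*((10 + 4) + 446) = -7*(14 + 446) = -7*460 = -3220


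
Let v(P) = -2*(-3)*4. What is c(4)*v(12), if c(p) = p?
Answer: 96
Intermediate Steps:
v(P) = 24 (v(P) = 6*4 = 24)
c(4)*v(12) = 4*24 = 96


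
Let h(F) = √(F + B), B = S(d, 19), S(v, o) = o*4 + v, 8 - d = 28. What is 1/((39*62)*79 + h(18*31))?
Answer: 95511/18244701935 - √614/36489403870 ≈ 5.2343e-6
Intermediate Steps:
d = -20 (d = 8 - 1*28 = 8 - 28 = -20)
S(v, o) = v + 4*o (S(v, o) = 4*o + v = v + 4*o)
B = 56 (B = -20 + 4*19 = -20 + 76 = 56)
h(F) = √(56 + F) (h(F) = √(F + 56) = √(56 + F))
1/((39*62)*79 + h(18*31)) = 1/((39*62)*79 + √(56 + 18*31)) = 1/(2418*79 + √(56 + 558)) = 1/(191022 + √614)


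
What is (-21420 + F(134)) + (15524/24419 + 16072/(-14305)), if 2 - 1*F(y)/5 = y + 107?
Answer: -7899901865273/349313795 ≈ -22616.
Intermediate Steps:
F(y) = -525 - 5*y (F(y) = 10 - 5*(y + 107) = 10 - 5*(107 + y) = 10 + (-535 - 5*y) = -525 - 5*y)
(-21420 + F(134)) + (15524/24419 + 16072/(-14305)) = (-21420 + (-525 - 5*134)) + (15524/24419 + 16072/(-14305)) = (-21420 + (-525 - 670)) + (15524*(1/24419) + 16072*(-1/14305)) = (-21420 - 1195) + (15524/24419 - 16072/14305) = -22615 - 170391348/349313795 = -7899901865273/349313795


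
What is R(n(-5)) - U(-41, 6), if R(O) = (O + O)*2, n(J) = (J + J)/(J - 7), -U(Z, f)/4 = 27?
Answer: 334/3 ≈ 111.33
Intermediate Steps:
U(Z, f) = -108 (U(Z, f) = -4*27 = -108)
n(J) = 2*J/(-7 + J) (n(J) = (2*J)/(-7 + J) = 2*J/(-7 + J))
R(O) = 4*O (R(O) = (2*O)*2 = 4*O)
R(n(-5)) - U(-41, 6) = 4*(2*(-5)/(-7 - 5)) - 1*(-108) = 4*(2*(-5)/(-12)) + 108 = 4*(2*(-5)*(-1/12)) + 108 = 4*(5/6) + 108 = 10/3 + 108 = 334/3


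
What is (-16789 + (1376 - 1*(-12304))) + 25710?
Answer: 22601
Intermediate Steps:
(-16789 + (1376 - 1*(-12304))) + 25710 = (-16789 + (1376 + 12304)) + 25710 = (-16789 + 13680) + 25710 = -3109 + 25710 = 22601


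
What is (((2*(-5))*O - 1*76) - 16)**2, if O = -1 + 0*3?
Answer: 6724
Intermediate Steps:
O = -1 (O = -1 + 0 = -1)
(((2*(-5))*O - 1*76) - 16)**2 = (((2*(-5))*(-1) - 1*76) - 16)**2 = ((-10*(-1) - 76) - 16)**2 = ((10 - 76) - 16)**2 = (-66 - 16)**2 = (-82)**2 = 6724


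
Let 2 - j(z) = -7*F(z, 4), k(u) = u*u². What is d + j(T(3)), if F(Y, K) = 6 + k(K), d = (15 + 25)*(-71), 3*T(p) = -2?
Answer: -2348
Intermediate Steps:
k(u) = u³
T(p) = -⅔ (T(p) = (⅓)*(-2) = -⅔)
d = -2840 (d = 40*(-71) = -2840)
F(Y, K) = 6 + K³
j(z) = 492 (j(z) = 2 - (-7)*(6 + 4³) = 2 - (-7)*(6 + 64) = 2 - (-7)*70 = 2 - 1*(-490) = 2 + 490 = 492)
d + j(T(3)) = -2840 + 492 = -2348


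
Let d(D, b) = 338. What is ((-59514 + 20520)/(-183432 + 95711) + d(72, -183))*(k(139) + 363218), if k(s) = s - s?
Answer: 10783467330856/87721 ≈ 1.2293e+8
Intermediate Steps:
k(s) = 0
((-59514 + 20520)/(-183432 + 95711) + d(72, -183))*(k(139) + 363218) = ((-59514 + 20520)/(-183432 + 95711) + 338)*(0 + 363218) = (-38994/(-87721) + 338)*363218 = (-38994*(-1/87721) + 338)*363218 = (38994/87721 + 338)*363218 = (29688692/87721)*363218 = 10783467330856/87721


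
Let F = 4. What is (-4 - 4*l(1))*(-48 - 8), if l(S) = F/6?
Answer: 1120/3 ≈ 373.33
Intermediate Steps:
l(S) = ⅔ (l(S) = 4/6 = 4*(⅙) = ⅔)
(-4 - 4*l(1))*(-48 - 8) = (-4 - 4*⅔)*(-48 - 8) = (-4 - 8/3)*(-56) = -20/3*(-56) = 1120/3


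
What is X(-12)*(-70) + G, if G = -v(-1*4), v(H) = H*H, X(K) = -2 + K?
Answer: 964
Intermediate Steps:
v(H) = H²
G = -16 (G = -(-1*4)² = -1*(-4)² = -1*16 = -16)
X(-12)*(-70) + G = (-2 - 12)*(-70) - 16 = -14*(-70) - 16 = 980 - 16 = 964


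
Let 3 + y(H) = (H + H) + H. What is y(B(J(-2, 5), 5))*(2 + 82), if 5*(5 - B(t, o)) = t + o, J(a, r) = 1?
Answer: 3528/5 ≈ 705.60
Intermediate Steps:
B(t, o) = 5 - o/5 - t/5 (B(t, o) = 5 - (t + o)/5 = 5 - (o + t)/5 = 5 + (-o/5 - t/5) = 5 - o/5 - t/5)
y(H) = -3 + 3*H (y(H) = -3 + ((H + H) + H) = -3 + (2*H + H) = -3 + 3*H)
y(B(J(-2, 5), 5))*(2 + 82) = (-3 + 3*(5 - 1/5*5 - 1/5*1))*(2 + 82) = (-3 + 3*(5 - 1 - 1/5))*84 = (-3 + 3*(19/5))*84 = (-3 + 57/5)*84 = (42/5)*84 = 3528/5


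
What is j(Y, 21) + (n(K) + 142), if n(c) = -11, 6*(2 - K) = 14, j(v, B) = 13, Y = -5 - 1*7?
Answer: 144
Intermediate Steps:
Y = -12 (Y = -5 - 7 = -12)
K = -1/3 (K = 2 - 1/6*14 = 2 - 7/3 = -1/3 ≈ -0.33333)
j(Y, 21) + (n(K) + 142) = 13 + (-11 + 142) = 13 + 131 = 144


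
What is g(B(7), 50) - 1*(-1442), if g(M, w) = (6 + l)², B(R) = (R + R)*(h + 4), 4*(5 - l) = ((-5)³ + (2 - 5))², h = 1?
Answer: 16688667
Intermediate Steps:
l = -4091 (l = 5 - ((-5)³ + (2 - 5))²/4 = 5 - (-125 - 3)²/4 = 5 - ¼*(-128)² = 5 - ¼*16384 = 5 - 4096 = -4091)
B(R) = 10*R (B(R) = (R + R)*(1 + 4) = (2*R)*5 = 10*R)
g(M, w) = 16687225 (g(M, w) = (6 - 4091)² = (-4085)² = 16687225)
g(B(7), 50) - 1*(-1442) = 16687225 - 1*(-1442) = 16687225 + 1442 = 16688667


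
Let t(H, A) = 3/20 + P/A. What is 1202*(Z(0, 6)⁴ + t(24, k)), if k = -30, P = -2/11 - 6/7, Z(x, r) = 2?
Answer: 44938573/2310 ≈ 19454.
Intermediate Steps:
P = -80/77 (P = -2*1/11 - 6*⅐ = -2/11 - 6/7 = -80/77 ≈ -1.0390)
t(H, A) = 3/20 - 80/(77*A)
1202*(Z(0, 6)⁴ + t(24, k)) = 1202*(2⁴ + (1/1540)*(-1600 + 231*(-30))/(-30)) = 1202*(16 + (1/1540)*(-1/30)*(-1600 - 6930)) = 1202*(16 + (1/1540)*(-1/30)*(-8530)) = 1202*(16 + 853/4620) = 1202*(74773/4620) = 44938573/2310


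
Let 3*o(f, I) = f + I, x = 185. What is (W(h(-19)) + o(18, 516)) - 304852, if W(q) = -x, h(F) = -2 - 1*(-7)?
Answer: -304859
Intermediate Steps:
h(F) = 5 (h(F) = -2 + 7 = 5)
W(q) = -185 (W(q) = -1*185 = -185)
o(f, I) = I/3 + f/3 (o(f, I) = (f + I)/3 = (I + f)/3 = I/3 + f/3)
(W(h(-19)) + o(18, 516)) - 304852 = (-185 + ((⅓)*516 + (⅓)*18)) - 304852 = (-185 + (172 + 6)) - 304852 = (-185 + 178) - 304852 = -7 - 304852 = -304859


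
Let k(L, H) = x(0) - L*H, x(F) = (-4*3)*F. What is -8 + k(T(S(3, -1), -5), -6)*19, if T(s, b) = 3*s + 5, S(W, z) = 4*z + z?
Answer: -1148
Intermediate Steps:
x(F) = -12*F
S(W, z) = 5*z
T(s, b) = 5 + 3*s
k(L, H) = -H*L (k(L, H) = -12*0 - L*H = 0 - H*L = -H*L)
-8 + k(T(S(3, -1), -5), -6)*19 = -8 - 1*(-6)*(5 + 3*(5*(-1)))*19 = -8 - 1*(-6)*(5 + 3*(-5))*19 = -8 - 1*(-6)*(5 - 15)*19 = -8 - 1*(-6)*(-10)*19 = -8 - 60*19 = -8 - 1140 = -1148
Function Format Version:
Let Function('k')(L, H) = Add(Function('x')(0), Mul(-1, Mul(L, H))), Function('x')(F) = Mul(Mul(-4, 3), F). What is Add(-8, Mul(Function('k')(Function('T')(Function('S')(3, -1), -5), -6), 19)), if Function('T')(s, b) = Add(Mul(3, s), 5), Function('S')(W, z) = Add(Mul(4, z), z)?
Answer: -1148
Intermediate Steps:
Function('x')(F) = Mul(-12, F)
Function('S')(W, z) = Mul(5, z)
Function('T')(s, b) = Add(5, Mul(3, s))
Function('k')(L, H) = Mul(-1, H, L) (Function('k')(L, H) = Add(Mul(-12, 0), Mul(-1, Mul(L, H))) = Add(0, Mul(-1, Mul(H, L))) = Add(0, Mul(-1, H, L)) = Mul(-1, H, L))
Add(-8, Mul(Function('k')(Function('T')(Function('S')(3, -1), -5), -6), 19)) = Add(-8, Mul(Mul(-1, -6, Add(5, Mul(3, Mul(5, -1)))), 19)) = Add(-8, Mul(Mul(-1, -6, Add(5, Mul(3, -5))), 19)) = Add(-8, Mul(Mul(-1, -6, Add(5, -15)), 19)) = Add(-8, Mul(Mul(-1, -6, -10), 19)) = Add(-8, Mul(-60, 19)) = Add(-8, -1140) = -1148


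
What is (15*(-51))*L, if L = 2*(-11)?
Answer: 16830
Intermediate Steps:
L = -22
(15*(-51))*L = (15*(-51))*(-22) = -765*(-22) = 16830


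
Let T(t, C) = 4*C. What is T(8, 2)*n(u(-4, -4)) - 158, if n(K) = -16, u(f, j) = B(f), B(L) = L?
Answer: -286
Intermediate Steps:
u(f, j) = f
T(8, 2)*n(u(-4, -4)) - 158 = (4*2)*(-16) - 158 = 8*(-16) - 158 = -128 - 158 = -286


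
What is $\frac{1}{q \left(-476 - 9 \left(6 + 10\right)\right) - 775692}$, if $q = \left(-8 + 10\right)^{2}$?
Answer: $- \frac{1}{778172} \approx -1.2851 \cdot 10^{-6}$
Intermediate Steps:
$q = 4$ ($q = 2^{2} = 4$)
$\frac{1}{q \left(-476 - 9 \left(6 + 10\right)\right) - 775692} = \frac{1}{4 \left(-476 - 9 \left(6 + 10\right)\right) - 775692} = \frac{1}{4 \left(-476 - 144\right) - 775692} = \frac{1}{4 \left(-620\right) - 775692} = \frac{1}{-2480 - 775692} = \frac{1}{-778172} = - \frac{1}{778172}$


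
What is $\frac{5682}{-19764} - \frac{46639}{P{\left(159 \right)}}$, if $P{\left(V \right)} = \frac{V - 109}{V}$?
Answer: $- \frac{6106759261}{41175} \approx -1.4831 \cdot 10^{5}$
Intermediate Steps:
$P{\left(V \right)} = \frac{-109 + V}{V}$ ($P{\left(V \right)} = \frac{V - 109}{V} = \frac{-109 + V}{V}$)
$\frac{5682}{-19764} - \frac{46639}{P{\left(159 \right)}} = \frac{5682}{-19764} - \frac{46639}{\frac{1}{159} \left(-109 + 159\right)} = 5682 \left(- \frac{1}{19764}\right) - \frac{46639}{\frac{1}{159} \cdot 50} = - \frac{947}{3294} - \frac{46639}{\frac{50}{159}} = - \frac{947}{3294} - \frac{7415601}{50} = - \frac{6106759261}{41175}$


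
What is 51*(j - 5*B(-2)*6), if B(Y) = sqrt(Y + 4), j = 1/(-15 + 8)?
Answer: -51/7 - 1530*sqrt(2) ≈ -2171.0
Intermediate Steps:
j = -1/7 (j = 1/(-7) = -1/7 ≈ -0.14286)
B(Y) = sqrt(4 + Y)
51*(j - 5*B(-2)*6) = 51*(-1/7 - 5*sqrt(4 - 2)*6) = 51*(-1/7 - 5*sqrt(2)*6) = 51*(-1/7 - 30*sqrt(2)) = -51/7 - 1530*sqrt(2)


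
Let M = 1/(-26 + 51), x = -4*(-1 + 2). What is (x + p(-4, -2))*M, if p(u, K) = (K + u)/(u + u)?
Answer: -13/100 ≈ -0.13000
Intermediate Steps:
x = -4 (x = -4*1 = -4)
M = 1/25 ≈ 0.040000
p(u, K) = (K + u)/(2*u) (p(u, K) = (K + u)/((2*u)) = (K + u)*(1/(2*u)) = (K + u)/(2*u))
(x + p(-4, -2))*M = (-4 + (½)*(-2 - 4)/(-4))*(1/25) = (-4 + (½)*(-¼)*(-6))*(1/25) = (-4 + ¾)*(1/25) = -13/4*1/25 = -13/100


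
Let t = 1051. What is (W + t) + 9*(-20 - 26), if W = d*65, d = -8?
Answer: 117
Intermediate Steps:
W = -520 (W = -8*65 = -520)
(W + t) + 9*(-20 - 26) = (-520 + 1051) + 9*(-20 - 26) = 531 + 9*(-46) = 531 - 414 = 117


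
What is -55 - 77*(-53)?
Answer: 4026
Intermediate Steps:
-55 - 77*(-53) = -55 + 4081 = 4026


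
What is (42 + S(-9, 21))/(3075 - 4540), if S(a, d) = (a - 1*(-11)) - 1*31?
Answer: -13/1465 ≈ -0.0088737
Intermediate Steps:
S(a, d) = -20 + a (S(a, d) = (a + 11) - 31 = (11 + a) - 31 = -20 + a)
(42 + S(-9, 21))/(3075 - 4540) = (42 + (-20 - 9))/(3075 - 4540) = (42 - 29)/(-1465) = 13*(-1/1465) = -13/1465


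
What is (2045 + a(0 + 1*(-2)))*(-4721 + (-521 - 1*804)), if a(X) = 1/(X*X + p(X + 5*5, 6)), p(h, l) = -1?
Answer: -37098256/3 ≈ -1.2366e+7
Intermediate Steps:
a(X) = 1/(-1 + X²) (a(X) = 1/(X*X - 1) = 1/(X² - 1) = 1/(-1 + X²))
(2045 + a(0 + 1*(-2)))*(-4721 + (-521 - 1*804)) = (2045 + 1/(-1 + (0 + 1*(-2))²))*(-4721 + (-521 - 1*804)) = (2045 + 1/(-1 + (0 - 2)²))*(-4721 + (-521 - 804)) = (2045 + 1/(-1 + (-2)²))*(-4721 - 1325) = (2045 + 1/(-1 + 4))*(-6046) = (2045 + 1/3)*(-6046) = (2045 + ⅓)*(-6046) = (6136/3)*(-6046) = -37098256/3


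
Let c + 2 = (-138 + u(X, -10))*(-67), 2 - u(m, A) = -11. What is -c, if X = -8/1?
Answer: -8373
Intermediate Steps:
X = -8 (X = -8*1 = -8)
u(m, A) = 13 (u(m, A) = 2 - 1*(-11) = 2 + 11 = 13)
c = 8373 (c = -2 + (-138 + 13)*(-67) = -2 - 125*(-67) = -2 + 8375 = 8373)
-c = -1*8373 = -8373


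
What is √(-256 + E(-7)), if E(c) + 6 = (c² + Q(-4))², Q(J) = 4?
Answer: 3*√283 ≈ 50.468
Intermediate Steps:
E(c) = -6 + (4 + c²)² (E(c) = -6 + (c² + 4)² = -6 + (4 + c²)²)
√(-256 + E(-7)) = √(-256 + (-6 + (4 + (-7)²)²)) = √(-256 + (-6 + (4 + 49)²)) = √(-256 + (-6 + 53²)) = √(-256 + (-6 + 2809)) = √(-256 + 2803) = √2547 = 3*√283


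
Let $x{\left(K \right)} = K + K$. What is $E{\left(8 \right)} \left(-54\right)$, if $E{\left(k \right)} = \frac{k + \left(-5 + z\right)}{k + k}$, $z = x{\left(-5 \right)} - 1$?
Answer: $27$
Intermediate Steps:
$x{\left(K \right)} = 2 K$
$z = -11$ ($z = 2 \left(-5\right) - 1 = -10 - 1 = -11$)
$E{\left(k \right)} = \frac{-16 + k}{2 k}$ ($E{\left(k \right)} = \frac{k - 16}{k + k} = \frac{k - 16}{2 k} = \left(-16 + k\right) \frac{1}{2 k} = \frac{-16 + k}{2 k}$)
$E{\left(8 \right)} \left(-54\right) = \frac{-16 + 8}{2 \cdot 8} \left(-54\right) = \frac{1}{2} \cdot \frac{1}{8} \left(-8\right) \left(-54\right) = \left(- \frac{1}{2}\right) \left(-54\right) = 27$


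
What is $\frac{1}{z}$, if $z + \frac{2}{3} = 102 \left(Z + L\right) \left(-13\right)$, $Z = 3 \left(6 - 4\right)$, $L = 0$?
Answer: $- \frac{3}{23870} \approx -0.00012568$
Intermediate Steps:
$Z = 6$ ($Z = 3 \cdot 2 = 6$)
$z = - \frac{23870}{3}$ ($z = - \frac{2}{3} + 102 \left(6 + 0\right) \left(-13\right) = - \frac{2}{3} + 102 \cdot 6 \left(-13\right) = - \frac{2}{3} + 102 \left(-78\right) = - \frac{2}{3} - 7956 = - \frac{23870}{3} \approx -7956.7$)
$\frac{1}{z} = \frac{1}{- \frac{23870}{3}} = - \frac{3}{23870}$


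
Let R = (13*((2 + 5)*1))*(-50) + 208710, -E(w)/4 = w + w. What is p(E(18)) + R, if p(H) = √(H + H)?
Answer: 204160 + 12*I*√2 ≈ 2.0416e+5 + 16.971*I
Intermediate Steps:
E(w) = -8*w (E(w) = -4*(w + w) = -8*w)
R = 204160 (R = (13*(7*1))*(-50) + 208710 = (13*7)*(-50) + 208710 = 91*(-50) + 208710 = -4550 + 208710 = 204160)
p(H) = √2*√H (p(H) = √(2*H) = √2*√H)
p(E(18)) + R = √2*√(-8*18) + 204160 = √2*√(-144) + 204160 = √2*(12*I) + 204160 = 12*I*√2 + 204160 = 204160 + 12*I*√2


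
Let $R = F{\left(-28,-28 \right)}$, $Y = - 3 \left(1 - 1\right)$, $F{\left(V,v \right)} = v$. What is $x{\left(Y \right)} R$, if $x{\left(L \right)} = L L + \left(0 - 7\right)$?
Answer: $196$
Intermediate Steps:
$Y = 0$ ($Y = \left(-3\right) 0 = 0$)
$R = -28$
$x{\left(L \right)} = -7 + L^{2}$ ($x{\left(L \right)} = L^{2} + \left(0 - 7\right) = L^{2} - 7 = -7 + L^{2}$)
$x{\left(Y \right)} R = \left(-7 + 0^{2}\right) \left(-28\right) = \left(-7 + 0\right) \left(-28\right) = \left(-7\right) \left(-28\right) = 196$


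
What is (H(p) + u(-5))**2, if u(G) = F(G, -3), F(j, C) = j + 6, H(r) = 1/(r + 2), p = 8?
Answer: 121/100 ≈ 1.2100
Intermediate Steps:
H(r) = 1/(2 + r)
F(j, C) = 6 + j
u(G) = 6 + G
(H(p) + u(-5))**2 = (1/(2 + 8) + (6 - 5))**2 = (1/10 + 1)**2 = (11/10)**2 = 121/100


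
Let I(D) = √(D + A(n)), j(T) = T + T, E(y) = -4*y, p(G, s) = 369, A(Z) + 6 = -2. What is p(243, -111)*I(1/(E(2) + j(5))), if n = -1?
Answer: 369*I*√30/2 ≈ 1010.5*I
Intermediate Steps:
A(Z) = -8 (A(Z) = -6 - 2 = -8)
j(T) = 2*T
I(D) = √(-8 + D) (I(D) = √(D - 8) = √(-8 + D))
p(243, -111)*I(1/(E(2) + j(5))) = 369*√(-8 + 1/(-4*2 + 2*5)) = 369*√(-8 + 1/(-8 + 10)) = 369*√(-8 + 1/2) = 369*√(-8 + ½) = 369*√(-15/2) = 369*(I*√30/2) = 369*I*√30/2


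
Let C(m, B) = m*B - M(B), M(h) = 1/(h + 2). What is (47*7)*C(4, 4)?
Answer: 31255/6 ≈ 5209.2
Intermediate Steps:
M(h) = 1/(2 + h)
C(m, B) = -1/(2 + B) + B*m (C(m, B) = m*B - 1/(2 + B) = B*m - 1/(2 + B) = -1/(2 + B) + B*m)
(47*7)*C(4, 4) = (47*7)*((-1 + 4*4*(2 + 4))/(2 + 4)) = 329*((-1 + 4*4*6)/6) = 329*((-1 + 96)/6) = 329*((1/6)*95) = 329*(95/6) = 31255/6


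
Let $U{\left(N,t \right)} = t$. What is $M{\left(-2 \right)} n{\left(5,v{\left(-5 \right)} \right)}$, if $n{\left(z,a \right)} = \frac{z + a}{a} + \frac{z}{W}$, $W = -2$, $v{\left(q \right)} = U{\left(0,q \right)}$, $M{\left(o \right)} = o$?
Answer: $5$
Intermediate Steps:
$v{\left(q \right)} = q$
$n{\left(z,a \right)} = - \frac{z}{2} + \frac{a + z}{a}$ ($n{\left(z,a \right)} = \frac{z + a}{a} + \frac{z}{-2} = \frac{a + z}{a} + z \left(- \frac{1}{2}\right) = \frac{a + z}{a} - \frac{z}{2} = - \frac{z}{2} + \frac{a + z}{a}$)
$M{\left(-2 \right)} n{\left(5,v{\left(-5 \right)} \right)} = - 2 \left(1 - \frac{5}{2} + \frac{5}{-5}\right) = - 2 \left(1 - \frac{5}{2} + 5 \left(- \frac{1}{5}\right)\right) = - 2 \left(1 - \frac{5}{2} - 1\right) = \left(-2\right) \left(- \frac{5}{2}\right) = 5$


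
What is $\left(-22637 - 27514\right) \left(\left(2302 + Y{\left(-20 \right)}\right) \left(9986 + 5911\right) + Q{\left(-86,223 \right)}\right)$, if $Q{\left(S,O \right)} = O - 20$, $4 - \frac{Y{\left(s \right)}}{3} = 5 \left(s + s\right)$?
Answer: $-2323197983211$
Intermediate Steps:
$Y{\left(s \right)} = 12 - 30 s$ ($Y{\left(s \right)} = 12 - 3 \cdot 5 \left(s + s\right) = 12 - 3 \cdot 5 \cdot 2 s = 12 - 3 \cdot 10 s = 12 - 30 s$)
$Q{\left(S,O \right)} = -20 + O$
$\left(-22637 - 27514\right) \left(\left(2302 + Y{\left(-20 \right)}\right) \left(9986 + 5911\right) + Q{\left(-86,223 \right)}\right) = \left(-22637 - 27514\right) \left(\left(2302 + \left(12 - -600\right)\right) \left(9986 + 5911\right) + \left(-20 + 223\right)\right) = - 50151 \left(\left(2302 + \left(12 + 600\right)\right) 15897 + 203\right) = - 50151 \left(\left(2302 + 612\right) 15897 + 203\right) = - 50151 \left(2914 \cdot 15897 + 203\right) = - 50151 \left(46323858 + 203\right) = \left(-50151\right) 46324061 = -2323197983211$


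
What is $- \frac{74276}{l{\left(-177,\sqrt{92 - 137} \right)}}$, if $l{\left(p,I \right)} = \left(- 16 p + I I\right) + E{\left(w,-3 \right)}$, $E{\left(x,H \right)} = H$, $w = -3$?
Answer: $- \frac{18569}{696} \approx -26.68$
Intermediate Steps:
$l{\left(p,I \right)} = -3 + I^{2} - 16 p$ ($l{\left(p,I \right)} = \left(- 16 p + I I\right) - 3 = \left(- 16 p + I^{2}\right) - 3 = \left(I^{2} - 16 p\right) - 3 = -3 + I^{2} - 16 p$)
$- \frac{74276}{l{\left(-177,\sqrt{92 - 137} \right)}} = - \frac{74276}{-3 + \left(\sqrt{92 - 137}\right)^{2} - -2832} = - \frac{74276}{-3 + \left(\sqrt{-45}\right)^{2} + 2832} = - \frac{74276}{-3 + \left(3 i \sqrt{5}\right)^{2} + 2832} = - \frac{74276}{-3 - 45 + 2832} = - \frac{74276}{2784} = \left(-74276\right) \frac{1}{2784} = - \frac{18569}{696}$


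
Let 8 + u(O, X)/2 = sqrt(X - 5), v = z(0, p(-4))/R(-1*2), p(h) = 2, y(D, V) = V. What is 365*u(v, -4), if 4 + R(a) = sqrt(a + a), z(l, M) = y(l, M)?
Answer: -5840 + 2190*I ≈ -5840.0 + 2190.0*I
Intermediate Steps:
z(l, M) = M
R(a) = -4 + sqrt(2)*sqrt(a) (R(a) = -4 + sqrt(a + a) = -4 + sqrt(2*a) = -4 + sqrt(2)*sqrt(a))
v = (-4 - 2*I)/10 (v = 2/(-4 + sqrt(2)*sqrt(-1*2)) = 2/(-4 + sqrt(2)*sqrt(-2)) = 2/(-4 + sqrt(2)*(I*sqrt(2))) = 2/(-4 + 2*I) = 2*((-4 - 2*I)/20) = (-4 - 2*I)/10 ≈ -0.4 - 0.2*I)
u(O, X) = -16 + 2*sqrt(-5 + X) (u(O, X) = -16 + 2*sqrt(X - 5) = -16 + 2*sqrt(-5 + X))
365*u(v, -4) = 365*(-16 + 2*sqrt(-5 - 4)) = 365*(-16 + 2*sqrt(-9)) = 365*(-16 + 2*(3*I)) = 365*(-16 + 6*I) = -5840 + 2190*I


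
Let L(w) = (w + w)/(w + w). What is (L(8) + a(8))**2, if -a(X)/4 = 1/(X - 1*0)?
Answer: 1/4 ≈ 0.25000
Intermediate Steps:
L(w) = 1 (L(w) = (2*w)/((2*w)) = (2*w)*(1/(2*w)) = 1)
a(X) = -4/X (a(X) = -4/(X - 1*0) = -4/(X + 0) = -4/X)
(L(8) + a(8))**2 = (1 - 4/8)**2 = (1 - 4*1/8)**2 = (1 - 1/2)**2 = (1/2)**2 = 1/4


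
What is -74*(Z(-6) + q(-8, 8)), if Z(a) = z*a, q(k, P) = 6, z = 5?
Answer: 1776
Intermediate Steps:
Z(a) = 5*a
-74*(Z(-6) + q(-8, 8)) = -74*(5*(-6) + 6) = -74*(-30 + 6) = -74*(-24) = 1776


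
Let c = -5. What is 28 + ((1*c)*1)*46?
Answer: -202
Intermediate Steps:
28 + ((1*c)*1)*46 = 28 + ((1*(-5))*1)*46 = 28 - 5*1*46 = 28 - 5*46 = 28 - 230 = -202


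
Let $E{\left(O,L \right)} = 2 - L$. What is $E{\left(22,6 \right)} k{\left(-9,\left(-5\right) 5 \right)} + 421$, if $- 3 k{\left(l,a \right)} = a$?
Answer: $\frac{1163}{3} \approx 387.67$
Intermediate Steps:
$k{\left(l,a \right)} = - \frac{a}{3}$
$E{\left(22,6 \right)} k{\left(-9,\left(-5\right) 5 \right)} + 421 = \left(2 - 6\right) \left(- \frac{\left(-5\right) 5}{3}\right) + 421 = \left(2 - 6\right) \left(\left(- \frac{1}{3}\right) \left(-25\right)\right) + 421 = \left(-4\right) \frac{25}{3} + 421 = - \frac{100}{3} + 421 = \frac{1163}{3}$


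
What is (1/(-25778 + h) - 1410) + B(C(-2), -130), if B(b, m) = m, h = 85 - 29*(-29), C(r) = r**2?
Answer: -38272081/24852 ≈ -1540.0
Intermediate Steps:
h = 926 (h = 85 + 841 = 926)
(1/(-25778 + h) - 1410) + B(C(-2), -130) = (1/(-25778 + 926) - 1410) - 130 = (1/(-24852) - 1410) - 130 = (-1/24852 - 1410) - 130 = -35041321/24852 - 130 = -38272081/24852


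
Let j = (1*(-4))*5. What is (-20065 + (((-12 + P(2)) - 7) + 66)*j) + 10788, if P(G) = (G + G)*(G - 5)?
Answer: -9977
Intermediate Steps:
P(G) = 2*G*(-5 + G) (P(G) = (2*G)*(-5 + G) = 2*G*(-5 + G))
j = -20 (j = -4*5 = -20)
(-20065 + (((-12 + P(2)) - 7) + 66)*j) + 10788 = (-20065 + (((-12 + 2*2*(-5 + 2)) - 7) + 66)*(-20)) + 10788 = (-20065 + (((-12 + 2*2*(-3)) - 7) + 66)*(-20)) + 10788 = (-20065 + (((-12 - 12) - 7) + 66)*(-20)) + 10788 = (-20065 + ((-24 - 7) + 66)*(-20)) + 10788 = (-20065 + (-31 + 66)*(-20)) + 10788 = (-20065 + 35*(-20)) + 10788 = (-20065 - 700) + 10788 = -20765 + 10788 = -9977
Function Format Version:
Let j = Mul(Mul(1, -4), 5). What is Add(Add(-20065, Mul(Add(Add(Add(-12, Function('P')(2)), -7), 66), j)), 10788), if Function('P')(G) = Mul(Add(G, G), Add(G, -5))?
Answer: -9977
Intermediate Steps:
Function('P')(G) = Mul(2, G, Add(-5, G)) (Function('P')(G) = Mul(Mul(2, G), Add(-5, G)) = Mul(2, G, Add(-5, G)))
j = -20 (j = Mul(-4, 5) = -20)
Add(Add(-20065, Mul(Add(Add(Add(-12, Function('P')(2)), -7), 66), j)), 10788) = Add(Add(-20065, Mul(Add(Add(Add(-12, Mul(2, 2, Add(-5, 2))), -7), 66), -20)), 10788) = Add(Add(-20065, Mul(Add(Add(Add(-12, Mul(2, 2, -3)), -7), 66), -20)), 10788) = Add(Add(-20065, Mul(Add(Add(Add(-12, -12), -7), 66), -20)), 10788) = Add(Add(-20065, Mul(Add(Add(-24, -7), 66), -20)), 10788) = Add(Add(-20065, Mul(Add(-31, 66), -20)), 10788) = Add(Add(-20065, Mul(35, -20)), 10788) = Add(Add(-20065, -700), 10788) = Add(-20765, 10788) = -9977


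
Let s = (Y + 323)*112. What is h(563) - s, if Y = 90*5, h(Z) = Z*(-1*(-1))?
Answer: -86013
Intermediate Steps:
h(Z) = Z (h(Z) = Z*1 = Z)
Y = 450
s = 86576 (s = (450 + 323)*112 = 773*112 = 86576)
h(563) - s = 563 - 1*86576 = 563 - 86576 = -86013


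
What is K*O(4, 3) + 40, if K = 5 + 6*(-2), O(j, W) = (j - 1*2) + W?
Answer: 5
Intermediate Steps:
O(j, W) = -2 + W + j (O(j, W) = (j - 2) + W = (-2 + j) + W = -2 + W + j)
K = -7 (K = 5 - 12 = -7)
K*O(4, 3) + 40 = -7*(-2 + 3 + 4) + 40 = -7*5 + 40 = -35 + 40 = 5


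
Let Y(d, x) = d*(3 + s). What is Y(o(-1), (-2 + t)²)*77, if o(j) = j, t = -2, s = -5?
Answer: 154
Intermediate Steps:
Y(d, x) = -2*d (Y(d, x) = d*(3 - 5) = d*(-2) = -2*d)
Y(o(-1), (-2 + t)²)*77 = -2*(-1)*77 = 2*77 = 154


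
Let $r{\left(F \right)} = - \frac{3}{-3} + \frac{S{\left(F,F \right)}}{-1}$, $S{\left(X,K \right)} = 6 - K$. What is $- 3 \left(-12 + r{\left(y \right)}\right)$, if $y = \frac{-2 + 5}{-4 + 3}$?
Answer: $60$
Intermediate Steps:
$y = -3$ ($y = \frac{3}{-1} = 3 \left(-1\right) = -3$)
$r{\left(F \right)} = -5 + F$ ($r{\left(F \right)} = - \frac{3}{-3} + \frac{6 - F}{-1} = \left(-3\right) \left(- \frac{1}{3}\right) + \left(6 - F\right) \left(-1\right) = 1 + \left(-6 + F\right) = -5 + F$)
$- 3 \left(-12 + r{\left(y \right)}\right) = - 3 \left(-12 - 8\right) = \left(-3\right) \left(-20\right) = 60$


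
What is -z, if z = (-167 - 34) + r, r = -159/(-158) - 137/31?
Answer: 1001215/4898 ≈ 204.41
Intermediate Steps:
r = -16717/4898 (r = -159*(-1/158) - 137*1/31 = 159/158 - 137/31 = -16717/4898 ≈ -3.4130)
z = -1001215/4898 (z = (-167 - 34) - 16717/4898 = -201 - 16717/4898 = -1001215/4898 ≈ -204.41)
-z = -1*(-1001215/4898) = 1001215/4898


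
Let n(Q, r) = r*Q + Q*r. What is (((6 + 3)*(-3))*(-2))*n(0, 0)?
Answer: 0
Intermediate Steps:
n(Q, r) = 2*Q*r (n(Q, r) = Q*r + Q*r = 2*Q*r)
(((6 + 3)*(-3))*(-2))*n(0, 0) = (((6 + 3)*(-3))*(-2))*(2*0*0) = ((9*(-3))*(-2))*0 = -27*(-2)*0 = 54*0 = 0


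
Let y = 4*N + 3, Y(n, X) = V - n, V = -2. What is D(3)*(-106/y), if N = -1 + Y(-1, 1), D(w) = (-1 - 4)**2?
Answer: 530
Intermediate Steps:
D(w) = 25 (D(w) = (-5)**2 = 25)
Y(n, X) = -2 - n
N = -2 (N = -1 + (-2 - 1*(-1)) = -1 + (-2 + 1) = -1 - 1 = -2)
y = -5 (y = 4*(-2) + 3 = -8 + 3 = -5)
D(3)*(-106/y) = 25*(-106/(-5)) = 25*(-106*(-1/5)) = 25*(106/5) = 530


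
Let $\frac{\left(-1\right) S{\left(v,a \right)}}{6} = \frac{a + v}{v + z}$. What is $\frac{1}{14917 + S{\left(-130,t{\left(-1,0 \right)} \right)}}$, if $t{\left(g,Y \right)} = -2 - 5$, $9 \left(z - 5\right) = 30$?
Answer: $\frac{365}{5442239} \approx 6.7068 \cdot 10^{-5}$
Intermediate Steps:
$z = \frac{25}{3}$ ($z = 5 + \frac{1}{9} \cdot 30 = 5 + \frac{10}{3} = \frac{25}{3} \approx 8.3333$)
$t{\left(g,Y \right)} = -7$
$S{\left(v,a \right)} = - \frac{6 \left(a + v\right)}{\frac{25}{3} + v}$ ($S{\left(v,a \right)} = - 6 \frac{a + v}{v + \frac{25}{3}} = - 6 \frac{a + v}{\frac{25}{3} + v} = - \frac{6 \left(a + v\right)}{\frac{25}{3} + v}$)
$\frac{1}{14917 + S{\left(-130,t{\left(-1,0 \right)} \right)}} = \frac{1}{14917 + \frac{18 \left(\left(-1\right) \left(-7\right) - -130\right)}{25 + 3 \left(-130\right)}} = \frac{1}{14917 + \frac{18 \left(7 + 130\right)}{25 - 390}} = \frac{1}{14917 + 18 \frac{1}{-365} \cdot 137} = \frac{1}{14917 + 18 \left(- \frac{1}{365}\right) 137} = \frac{1}{14917 - \frac{2466}{365}} = \frac{1}{\frac{5442239}{365}} = \frac{365}{5442239}$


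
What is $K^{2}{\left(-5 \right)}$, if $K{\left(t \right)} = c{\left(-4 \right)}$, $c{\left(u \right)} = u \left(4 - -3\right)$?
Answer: $784$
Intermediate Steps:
$c{\left(u \right)} = 7 u$ ($c{\left(u \right)} = u \left(4 + 3\right) = u 7 = 7 u$)
$K{\left(t \right)} = -28$ ($K{\left(t \right)} = 7 \left(-4\right) = -28$)
$K^{2}{\left(-5 \right)} = \left(-28\right)^{2} = 784$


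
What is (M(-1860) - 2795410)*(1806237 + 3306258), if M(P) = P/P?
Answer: -14291514535455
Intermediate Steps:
M(P) = 1
(M(-1860) - 2795410)*(1806237 + 3306258) = (1 - 2795410)*(1806237 + 3306258) = -2795409*5112495 = -14291514535455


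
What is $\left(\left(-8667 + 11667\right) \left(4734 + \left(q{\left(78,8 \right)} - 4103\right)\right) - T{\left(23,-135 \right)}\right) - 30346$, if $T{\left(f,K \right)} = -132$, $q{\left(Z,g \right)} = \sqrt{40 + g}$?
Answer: $1862786 + 12000 \sqrt{3} \approx 1.8836 \cdot 10^{6}$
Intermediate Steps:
$\left(\left(-8667 + 11667\right) \left(4734 + \left(q{\left(78,8 \right)} - 4103\right)\right) - T{\left(23,-135 \right)}\right) - 30346 = \left(\left(-8667 + 11667\right) \left(4734 + \left(\sqrt{40 + 8} - 4103\right)\right) - -132\right) - 30346 = \left(3000 \left(4734 - \left(4103 - \sqrt{48}\right)\right) + 132\right) - 30346 = \left(3000 \left(4734 - \left(4103 - 4 \sqrt{3}\right)\right) + 132\right) - 30346 = \left(3000 \left(631 + 4 \sqrt{3}\right) + 132\right) - 30346 = \left(\left(1893000 + 12000 \sqrt{3}\right) + 132\right) - 30346 = \left(1893132 + 12000 \sqrt{3}\right) - 30346 = 1862786 + 12000 \sqrt{3}$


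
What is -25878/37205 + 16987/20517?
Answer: 14437487/109047855 ≈ 0.13240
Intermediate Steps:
-25878/37205 + 16987/20517 = 14437487/109047855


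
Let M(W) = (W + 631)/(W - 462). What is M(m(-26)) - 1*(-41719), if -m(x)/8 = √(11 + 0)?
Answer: 403409447/9670 + 2186*√11/53185 ≈ 41718.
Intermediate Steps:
m(x) = -8*√11 (m(x) = -8*√(11 + 0) = -8*√11)
M(W) = (631 + W)/(-462 + W)
M(m(-26)) - 1*(-41719) = (631 - 8*√11)/(-462 - 8*√11) - 1*(-41719) = (631 - 8*√11)/(-462 - 8*√11) + 41719 = 41719 + (631 - 8*√11)/(-462 - 8*√11)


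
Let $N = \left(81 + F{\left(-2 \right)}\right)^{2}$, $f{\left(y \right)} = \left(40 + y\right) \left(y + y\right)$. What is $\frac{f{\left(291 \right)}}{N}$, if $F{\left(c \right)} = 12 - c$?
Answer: $\frac{192642}{9025} \approx 21.345$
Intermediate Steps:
$f{\left(y \right)} = 2 y \left(40 + y\right)$ ($f{\left(y \right)} = \left(40 + y\right) 2 y = 2 y \left(40 + y\right)$)
$N = 9025$ ($N = \left(81 + \left(12 - -2\right)\right)^{2} = \left(81 + \left(12 + 2\right)\right)^{2} = \left(81 + 14\right)^{2} = 95^{2} = 9025$)
$\frac{f{\left(291 \right)}}{N} = \frac{2 \cdot 291 \left(40 + 291\right)}{9025} = 2 \cdot 291 \cdot 331 \cdot \frac{1}{9025} = 192642 \cdot \frac{1}{9025} = \frac{192642}{9025}$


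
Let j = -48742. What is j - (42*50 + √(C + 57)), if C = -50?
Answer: -50842 - √7 ≈ -50845.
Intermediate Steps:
j - (42*50 + √(C + 57)) = -48742 - (42*50 + √(-50 + 57)) = -48742 - (2100 + √7) = -48742 + (-2100 - √7) = -50842 - √7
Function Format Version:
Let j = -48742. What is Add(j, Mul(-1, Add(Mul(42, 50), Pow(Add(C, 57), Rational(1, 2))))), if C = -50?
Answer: Add(-50842, Mul(-1, Pow(7, Rational(1, 2)))) ≈ -50845.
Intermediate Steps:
Add(j, Mul(-1, Add(Mul(42, 50), Pow(Add(C, 57), Rational(1, 2))))) = Add(-48742, Mul(-1, Add(Mul(42, 50), Pow(Add(-50, 57), Rational(1, 2))))) = Add(-48742, Mul(-1, Add(2100, Pow(7, Rational(1, 2))))) = Add(-48742, Add(-2100, Mul(-1, Pow(7, Rational(1, 2))))) = Add(-50842, Mul(-1, Pow(7, Rational(1, 2))))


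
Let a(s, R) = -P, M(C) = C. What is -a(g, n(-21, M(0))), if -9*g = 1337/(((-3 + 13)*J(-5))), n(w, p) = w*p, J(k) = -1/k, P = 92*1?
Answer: 92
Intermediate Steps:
P = 92
n(w, p) = p*w
g = -1337/18 (g = -1337/(9*((-3 + 13)*(-1/(-5)))) = -1337/(9*(10*(-1*(-⅕)))) = -1337/(9*(10*(⅕))) = -1337/(9*2) = -⅑*1337/2 = -1337/18 ≈ -74.278)
a(s, R) = -92 (a(s, R) = -1*92 = -92)
-a(g, n(-21, M(0))) = -1*(-92) = 92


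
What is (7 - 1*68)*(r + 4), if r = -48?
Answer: 2684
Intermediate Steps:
(7 - 1*68)*(r + 4) = (7 - 1*68)*(-48 + 4) = (7 - 68)*(-44) = -61*(-44) = 2684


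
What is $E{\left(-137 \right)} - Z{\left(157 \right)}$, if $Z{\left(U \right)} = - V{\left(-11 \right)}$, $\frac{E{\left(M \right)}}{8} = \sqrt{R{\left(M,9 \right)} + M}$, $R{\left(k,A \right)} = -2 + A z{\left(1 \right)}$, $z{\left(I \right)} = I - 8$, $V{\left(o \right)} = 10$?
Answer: $10 + 8 i \sqrt{202} \approx 10.0 + 113.7 i$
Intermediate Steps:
$z{\left(I \right)} = -8 + I$ ($z{\left(I \right)} = I - 8 = -8 + I$)
$R{\left(k,A \right)} = -2 - 7 A$ ($R{\left(k,A \right)} = -2 + A \left(-8 + 1\right) = -2 + A \left(-7\right) = -2 - 7 A$)
$E{\left(M \right)} = 8 \sqrt{-65 + M}$ ($E{\left(M \right)} = 8 \sqrt{\left(-2 - 63\right) + M} = 8 \sqrt{-65 + M}$)
$Z{\left(U \right)} = -10$ ($Z{\left(U \right)} = \left(-1\right) 10 = -10$)
$E{\left(-137 \right)} - Z{\left(157 \right)} = 8 \sqrt{-65 - 137} - -10 = 8 \sqrt{-202} + 10 = 8 i \sqrt{202} + 10 = 10 + 8 i \sqrt{202}$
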